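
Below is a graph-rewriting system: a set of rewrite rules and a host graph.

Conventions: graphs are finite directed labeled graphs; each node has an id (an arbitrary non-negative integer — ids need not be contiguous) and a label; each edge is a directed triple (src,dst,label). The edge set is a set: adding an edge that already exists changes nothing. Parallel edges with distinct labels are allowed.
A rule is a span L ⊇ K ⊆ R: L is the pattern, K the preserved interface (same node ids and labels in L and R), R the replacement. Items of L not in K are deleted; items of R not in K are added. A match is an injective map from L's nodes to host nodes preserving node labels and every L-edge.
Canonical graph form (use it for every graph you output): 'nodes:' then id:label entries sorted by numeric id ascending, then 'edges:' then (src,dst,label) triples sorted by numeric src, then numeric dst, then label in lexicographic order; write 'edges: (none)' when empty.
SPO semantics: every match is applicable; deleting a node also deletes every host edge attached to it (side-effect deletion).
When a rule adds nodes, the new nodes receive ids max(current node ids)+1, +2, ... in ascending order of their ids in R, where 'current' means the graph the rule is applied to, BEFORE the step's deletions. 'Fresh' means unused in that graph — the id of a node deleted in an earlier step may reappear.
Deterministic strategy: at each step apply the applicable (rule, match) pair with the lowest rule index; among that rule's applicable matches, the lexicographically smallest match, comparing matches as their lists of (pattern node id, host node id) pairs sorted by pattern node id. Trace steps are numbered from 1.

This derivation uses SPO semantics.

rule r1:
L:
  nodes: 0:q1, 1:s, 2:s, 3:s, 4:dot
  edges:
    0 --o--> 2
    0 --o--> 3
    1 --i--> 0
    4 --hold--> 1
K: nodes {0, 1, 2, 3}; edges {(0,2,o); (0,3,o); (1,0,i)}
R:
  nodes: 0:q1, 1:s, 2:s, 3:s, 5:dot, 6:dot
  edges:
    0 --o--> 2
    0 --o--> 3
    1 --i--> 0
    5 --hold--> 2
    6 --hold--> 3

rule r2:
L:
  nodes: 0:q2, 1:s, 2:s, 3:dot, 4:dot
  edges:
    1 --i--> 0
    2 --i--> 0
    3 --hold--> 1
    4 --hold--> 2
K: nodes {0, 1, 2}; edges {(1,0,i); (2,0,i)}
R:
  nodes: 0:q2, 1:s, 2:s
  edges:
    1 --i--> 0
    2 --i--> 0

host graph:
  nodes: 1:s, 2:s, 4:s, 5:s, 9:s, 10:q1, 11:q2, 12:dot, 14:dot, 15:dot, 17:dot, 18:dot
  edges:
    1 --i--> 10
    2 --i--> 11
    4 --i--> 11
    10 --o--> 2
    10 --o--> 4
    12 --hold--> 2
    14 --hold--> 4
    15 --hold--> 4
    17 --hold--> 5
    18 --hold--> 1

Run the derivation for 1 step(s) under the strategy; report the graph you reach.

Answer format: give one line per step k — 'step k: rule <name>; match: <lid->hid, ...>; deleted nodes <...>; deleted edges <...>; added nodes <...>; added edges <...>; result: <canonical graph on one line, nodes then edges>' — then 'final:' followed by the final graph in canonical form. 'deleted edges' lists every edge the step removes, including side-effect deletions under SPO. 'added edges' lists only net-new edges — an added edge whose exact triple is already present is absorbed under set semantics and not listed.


step 1: rule r1; match: 0->10, 1->1, 2->2, 3->4, 4->18; deleted nodes 18; deleted edges (18,1,hold); added nodes 19, 20; added edges (19,2,hold); (20,4,hold); result: nodes: 1:s, 2:s, 4:s, 5:s, 9:s, 10:q1, 11:q2, 12:dot, 14:dot, 15:dot, 17:dot, 19:dot, 20:dot edges: (1,10,i); (2,11,i); (4,11,i); (10,2,o); (10,4,o); (12,2,hold); (14,4,hold); (15,4,hold); (17,5,hold); (19,2,hold); (20,4,hold)
final:
nodes: 1:s, 2:s, 4:s, 5:s, 9:s, 10:q1, 11:q2, 12:dot, 14:dot, 15:dot, 17:dot, 19:dot, 20:dot
edges: (1,10,i); (2,11,i); (4,11,i); (10,2,o); (10,4,o); (12,2,hold); (14,4,hold); (15,4,hold); (17,5,hold); (19,2,hold); (20,4,hold)


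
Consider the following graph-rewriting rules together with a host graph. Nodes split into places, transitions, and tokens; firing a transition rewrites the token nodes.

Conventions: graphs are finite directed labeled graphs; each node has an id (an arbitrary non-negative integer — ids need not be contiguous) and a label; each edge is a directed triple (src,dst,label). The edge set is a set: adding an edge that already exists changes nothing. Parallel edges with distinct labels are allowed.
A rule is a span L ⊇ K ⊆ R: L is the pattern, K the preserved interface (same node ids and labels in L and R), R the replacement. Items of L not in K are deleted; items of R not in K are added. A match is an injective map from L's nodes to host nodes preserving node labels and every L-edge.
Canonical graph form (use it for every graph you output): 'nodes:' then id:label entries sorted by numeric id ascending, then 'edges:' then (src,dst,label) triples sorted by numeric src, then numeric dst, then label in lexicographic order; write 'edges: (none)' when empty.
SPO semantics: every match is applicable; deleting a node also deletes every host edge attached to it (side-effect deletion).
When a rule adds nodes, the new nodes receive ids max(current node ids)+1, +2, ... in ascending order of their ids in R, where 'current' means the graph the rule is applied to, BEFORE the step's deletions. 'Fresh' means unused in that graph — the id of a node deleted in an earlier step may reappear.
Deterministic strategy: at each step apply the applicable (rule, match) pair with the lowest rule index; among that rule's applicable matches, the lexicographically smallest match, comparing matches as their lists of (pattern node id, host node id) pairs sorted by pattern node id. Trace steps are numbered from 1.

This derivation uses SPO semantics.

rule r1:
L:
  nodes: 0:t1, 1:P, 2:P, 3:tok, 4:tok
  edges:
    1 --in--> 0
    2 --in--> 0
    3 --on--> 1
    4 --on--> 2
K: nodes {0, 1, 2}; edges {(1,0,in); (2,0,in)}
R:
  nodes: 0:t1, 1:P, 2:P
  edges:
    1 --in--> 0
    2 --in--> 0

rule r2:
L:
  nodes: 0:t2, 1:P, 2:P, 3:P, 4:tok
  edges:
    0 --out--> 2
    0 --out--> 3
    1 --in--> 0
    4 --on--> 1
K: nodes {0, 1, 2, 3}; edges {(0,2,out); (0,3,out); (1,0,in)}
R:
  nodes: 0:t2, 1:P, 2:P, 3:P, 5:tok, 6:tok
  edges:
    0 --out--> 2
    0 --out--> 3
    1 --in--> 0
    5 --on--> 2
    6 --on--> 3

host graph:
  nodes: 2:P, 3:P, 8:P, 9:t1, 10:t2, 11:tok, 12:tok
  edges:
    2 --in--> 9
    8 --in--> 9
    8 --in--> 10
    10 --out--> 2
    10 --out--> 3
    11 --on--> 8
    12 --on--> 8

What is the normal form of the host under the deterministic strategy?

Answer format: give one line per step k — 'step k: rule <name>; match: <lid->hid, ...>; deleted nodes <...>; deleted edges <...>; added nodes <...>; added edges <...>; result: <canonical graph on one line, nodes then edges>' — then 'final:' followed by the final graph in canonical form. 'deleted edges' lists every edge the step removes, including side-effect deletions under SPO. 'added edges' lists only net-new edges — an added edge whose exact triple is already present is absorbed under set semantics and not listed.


step 1: rule r2; match: 0->10, 1->8, 2->2, 3->3, 4->11; deleted nodes 11; deleted edges (11,8,on); added nodes 13, 14; added edges (13,2,on); (14,3,on); result: nodes: 2:P, 3:P, 8:P, 9:t1, 10:t2, 12:tok, 13:tok, 14:tok edges: (2,9,in); (8,9,in); (8,10,in); (10,2,out); (10,3,out); (12,8,on); (13,2,on); (14,3,on)
step 2: rule r1; match: 0->9, 1->2, 2->8, 3->13, 4->12; deleted nodes 12, 13; deleted edges (12,8,on); (13,2,on); added nodes (none); added edges (none); result: nodes: 2:P, 3:P, 8:P, 9:t1, 10:t2, 14:tok edges: (2,9,in); (8,9,in); (8,10,in); (10,2,out); (10,3,out); (14,3,on)
final:
nodes: 2:P, 3:P, 8:P, 9:t1, 10:t2, 14:tok
edges: (2,9,in); (8,9,in); (8,10,in); (10,2,out); (10,3,out); (14,3,on)


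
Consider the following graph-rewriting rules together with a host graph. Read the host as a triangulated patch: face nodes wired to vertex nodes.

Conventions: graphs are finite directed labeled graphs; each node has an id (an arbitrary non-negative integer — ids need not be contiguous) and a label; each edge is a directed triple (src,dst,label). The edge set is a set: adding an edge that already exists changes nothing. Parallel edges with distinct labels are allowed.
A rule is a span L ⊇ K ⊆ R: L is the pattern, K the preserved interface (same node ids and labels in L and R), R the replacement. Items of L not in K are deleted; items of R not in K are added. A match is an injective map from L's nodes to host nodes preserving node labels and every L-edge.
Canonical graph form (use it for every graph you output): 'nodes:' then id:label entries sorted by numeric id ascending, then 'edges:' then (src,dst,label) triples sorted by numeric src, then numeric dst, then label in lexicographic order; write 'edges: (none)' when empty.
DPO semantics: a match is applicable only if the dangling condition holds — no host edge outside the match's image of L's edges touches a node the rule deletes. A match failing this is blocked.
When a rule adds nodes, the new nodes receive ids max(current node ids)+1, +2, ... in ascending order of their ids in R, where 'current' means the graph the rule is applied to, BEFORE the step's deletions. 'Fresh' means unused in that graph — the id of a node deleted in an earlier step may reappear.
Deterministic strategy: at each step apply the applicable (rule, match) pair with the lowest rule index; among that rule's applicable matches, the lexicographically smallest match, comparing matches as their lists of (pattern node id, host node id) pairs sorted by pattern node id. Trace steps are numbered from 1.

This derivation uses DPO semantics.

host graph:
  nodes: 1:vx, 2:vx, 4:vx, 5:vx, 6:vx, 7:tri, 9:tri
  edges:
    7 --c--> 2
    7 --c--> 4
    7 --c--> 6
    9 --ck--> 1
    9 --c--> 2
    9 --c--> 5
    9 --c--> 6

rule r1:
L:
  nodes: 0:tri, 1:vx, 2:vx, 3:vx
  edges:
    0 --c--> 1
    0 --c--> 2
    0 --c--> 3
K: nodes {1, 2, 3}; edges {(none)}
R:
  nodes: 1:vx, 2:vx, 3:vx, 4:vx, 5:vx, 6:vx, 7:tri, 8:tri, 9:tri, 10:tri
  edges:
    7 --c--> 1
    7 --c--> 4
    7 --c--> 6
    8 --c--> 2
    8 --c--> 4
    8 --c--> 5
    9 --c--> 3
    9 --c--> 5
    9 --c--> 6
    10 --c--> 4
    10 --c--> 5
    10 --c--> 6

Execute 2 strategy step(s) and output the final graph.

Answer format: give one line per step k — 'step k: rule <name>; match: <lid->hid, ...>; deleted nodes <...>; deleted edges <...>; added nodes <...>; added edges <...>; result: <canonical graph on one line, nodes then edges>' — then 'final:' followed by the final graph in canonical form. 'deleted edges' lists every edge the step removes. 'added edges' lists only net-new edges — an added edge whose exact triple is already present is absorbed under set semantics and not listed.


step 1: rule r1; match: 0->7, 1->2, 2->4, 3->6; deleted nodes 7; deleted edges (7,2,c); (7,4,c); (7,6,c); added nodes 10, 11, 12, 13, 14, 15, 16; added edges (13,2,c); (13,10,c); (13,12,c); (14,4,c); (14,10,c); (14,11,c); (15,6,c); (15,11,c); (15,12,c); (16,10,c); (16,11,c); (16,12,c); result: nodes: 1:vx, 2:vx, 4:vx, 5:vx, 6:vx, 9:tri, 10:vx, 11:vx, 12:vx, 13:tri, 14:tri, 15:tri, 16:tri edges: (9,1,ck); (9,2,c); (9,5,c); (9,6,c); (13,2,c); (13,10,c); (13,12,c); (14,4,c); (14,10,c); (14,11,c); (15,6,c); (15,11,c); (15,12,c); (16,10,c); (16,11,c); (16,12,c)
step 2: rule r1; match: 0->13, 1->2, 2->10, 3->12; deleted nodes 13; deleted edges (13,2,c); (13,10,c); (13,12,c); added nodes 17, 18, 19, 20, 21, 22, 23; added edges (20,2,c); (20,17,c); (20,19,c); (21,10,c); (21,17,c); (21,18,c); (22,12,c); (22,18,c); (22,19,c); (23,17,c); (23,18,c); (23,19,c); result: nodes: 1:vx, 2:vx, 4:vx, 5:vx, 6:vx, 9:tri, 10:vx, 11:vx, 12:vx, 14:tri, 15:tri, 16:tri, 17:vx, 18:vx, 19:vx, 20:tri, 21:tri, 22:tri, 23:tri edges: (9,1,ck); (9,2,c); (9,5,c); (9,6,c); (14,4,c); (14,10,c); (14,11,c); (15,6,c); (15,11,c); (15,12,c); (16,10,c); (16,11,c); (16,12,c); (20,2,c); (20,17,c); (20,19,c); (21,10,c); (21,17,c); (21,18,c); (22,12,c); (22,18,c); (22,19,c); (23,17,c); (23,18,c); (23,19,c)
final:
nodes: 1:vx, 2:vx, 4:vx, 5:vx, 6:vx, 9:tri, 10:vx, 11:vx, 12:vx, 14:tri, 15:tri, 16:tri, 17:vx, 18:vx, 19:vx, 20:tri, 21:tri, 22:tri, 23:tri
edges: (9,1,ck); (9,2,c); (9,5,c); (9,6,c); (14,4,c); (14,10,c); (14,11,c); (15,6,c); (15,11,c); (15,12,c); (16,10,c); (16,11,c); (16,12,c); (20,2,c); (20,17,c); (20,19,c); (21,10,c); (21,17,c); (21,18,c); (22,12,c); (22,18,c); (22,19,c); (23,17,c); (23,18,c); (23,19,c)


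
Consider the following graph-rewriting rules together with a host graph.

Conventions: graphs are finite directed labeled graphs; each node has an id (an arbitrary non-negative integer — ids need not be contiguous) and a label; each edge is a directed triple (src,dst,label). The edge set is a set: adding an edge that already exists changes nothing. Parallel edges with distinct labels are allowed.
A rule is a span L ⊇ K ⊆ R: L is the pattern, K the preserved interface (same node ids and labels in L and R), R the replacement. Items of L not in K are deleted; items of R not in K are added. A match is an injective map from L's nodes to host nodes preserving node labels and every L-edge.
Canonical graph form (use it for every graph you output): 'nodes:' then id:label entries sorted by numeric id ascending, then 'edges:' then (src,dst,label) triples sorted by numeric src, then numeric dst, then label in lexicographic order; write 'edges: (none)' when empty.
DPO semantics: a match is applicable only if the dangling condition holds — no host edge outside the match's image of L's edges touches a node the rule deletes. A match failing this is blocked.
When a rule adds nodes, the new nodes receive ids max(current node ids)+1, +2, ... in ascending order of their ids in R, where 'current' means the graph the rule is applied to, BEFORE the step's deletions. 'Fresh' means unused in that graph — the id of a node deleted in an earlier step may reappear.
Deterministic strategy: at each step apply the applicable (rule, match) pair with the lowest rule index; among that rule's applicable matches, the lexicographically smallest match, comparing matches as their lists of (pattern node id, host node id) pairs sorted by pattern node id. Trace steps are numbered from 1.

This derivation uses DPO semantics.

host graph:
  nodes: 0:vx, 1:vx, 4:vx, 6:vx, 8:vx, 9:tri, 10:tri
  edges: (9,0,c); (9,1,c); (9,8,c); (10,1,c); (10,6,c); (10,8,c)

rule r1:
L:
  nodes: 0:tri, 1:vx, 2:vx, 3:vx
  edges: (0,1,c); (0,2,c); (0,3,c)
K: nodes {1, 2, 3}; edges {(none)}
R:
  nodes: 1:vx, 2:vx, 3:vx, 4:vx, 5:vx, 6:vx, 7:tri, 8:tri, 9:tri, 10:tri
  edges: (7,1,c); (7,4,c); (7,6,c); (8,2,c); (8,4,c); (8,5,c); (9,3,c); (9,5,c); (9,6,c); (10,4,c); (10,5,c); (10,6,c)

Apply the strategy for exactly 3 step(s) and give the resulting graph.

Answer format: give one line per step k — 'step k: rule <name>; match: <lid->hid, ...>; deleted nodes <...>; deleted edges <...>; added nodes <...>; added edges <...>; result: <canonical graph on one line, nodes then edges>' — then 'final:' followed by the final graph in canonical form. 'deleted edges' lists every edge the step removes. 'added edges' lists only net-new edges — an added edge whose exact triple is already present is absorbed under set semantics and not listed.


step 1: rule r1; match: 0->9, 1->0, 2->1, 3->8; deleted nodes 9; deleted edges (9,0,c); (9,1,c); (9,8,c); added nodes 11, 12, 13, 14, 15, 16, 17; added edges (14,0,c); (14,11,c); (14,13,c); (15,1,c); (15,11,c); (15,12,c); (16,8,c); (16,12,c); (16,13,c); (17,11,c); (17,12,c); (17,13,c); result: nodes: 0:vx, 1:vx, 4:vx, 6:vx, 8:vx, 10:tri, 11:vx, 12:vx, 13:vx, 14:tri, 15:tri, 16:tri, 17:tri edges: (10,1,c); (10,6,c); (10,8,c); (14,0,c); (14,11,c); (14,13,c); (15,1,c); (15,11,c); (15,12,c); (16,8,c); (16,12,c); (16,13,c); (17,11,c); (17,12,c); (17,13,c)
step 2: rule r1; match: 0->10, 1->1, 2->6, 3->8; deleted nodes 10; deleted edges (10,1,c); (10,6,c); (10,8,c); added nodes 18, 19, 20, 21, 22, 23, 24; added edges (21,1,c); (21,18,c); (21,20,c); (22,6,c); (22,18,c); (22,19,c); (23,8,c); (23,19,c); (23,20,c); (24,18,c); (24,19,c); (24,20,c); result: nodes: 0:vx, 1:vx, 4:vx, 6:vx, 8:vx, 11:vx, 12:vx, 13:vx, 14:tri, 15:tri, 16:tri, 17:tri, 18:vx, 19:vx, 20:vx, 21:tri, 22:tri, 23:tri, 24:tri edges: (14,0,c); (14,11,c); (14,13,c); (15,1,c); (15,11,c); (15,12,c); (16,8,c); (16,12,c); (16,13,c); (17,11,c); (17,12,c); (17,13,c); (21,1,c); (21,18,c); (21,20,c); (22,6,c); (22,18,c); (22,19,c); (23,8,c); (23,19,c); (23,20,c); (24,18,c); (24,19,c); (24,20,c)
step 3: rule r1; match: 0->14, 1->0, 2->11, 3->13; deleted nodes 14; deleted edges (14,0,c); (14,11,c); (14,13,c); added nodes 25, 26, 27, 28, 29, 30, 31; added edges (28,0,c); (28,25,c); (28,27,c); (29,11,c); (29,25,c); (29,26,c); (30,13,c); (30,26,c); (30,27,c); (31,25,c); (31,26,c); (31,27,c); result: nodes: 0:vx, 1:vx, 4:vx, 6:vx, 8:vx, 11:vx, 12:vx, 13:vx, 15:tri, 16:tri, 17:tri, 18:vx, 19:vx, 20:vx, 21:tri, 22:tri, 23:tri, 24:tri, 25:vx, 26:vx, 27:vx, 28:tri, 29:tri, 30:tri, 31:tri edges: (15,1,c); (15,11,c); (15,12,c); (16,8,c); (16,12,c); (16,13,c); (17,11,c); (17,12,c); (17,13,c); (21,1,c); (21,18,c); (21,20,c); (22,6,c); (22,18,c); (22,19,c); (23,8,c); (23,19,c); (23,20,c); (24,18,c); (24,19,c); (24,20,c); (28,0,c); (28,25,c); (28,27,c); (29,11,c); (29,25,c); (29,26,c); (30,13,c); (30,26,c); (30,27,c); (31,25,c); (31,26,c); (31,27,c)
final:
nodes: 0:vx, 1:vx, 4:vx, 6:vx, 8:vx, 11:vx, 12:vx, 13:vx, 15:tri, 16:tri, 17:tri, 18:vx, 19:vx, 20:vx, 21:tri, 22:tri, 23:tri, 24:tri, 25:vx, 26:vx, 27:vx, 28:tri, 29:tri, 30:tri, 31:tri
edges: (15,1,c); (15,11,c); (15,12,c); (16,8,c); (16,12,c); (16,13,c); (17,11,c); (17,12,c); (17,13,c); (21,1,c); (21,18,c); (21,20,c); (22,6,c); (22,18,c); (22,19,c); (23,8,c); (23,19,c); (23,20,c); (24,18,c); (24,19,c); (24,20,c); (28,0,c); (28,25,c); (28,27,c); (29,11,c); (29,25,c); (29,26,c); (30,13,c); (30,26,c); (30,27,c); (31,25,c); (31,26,c); (31,27,c)


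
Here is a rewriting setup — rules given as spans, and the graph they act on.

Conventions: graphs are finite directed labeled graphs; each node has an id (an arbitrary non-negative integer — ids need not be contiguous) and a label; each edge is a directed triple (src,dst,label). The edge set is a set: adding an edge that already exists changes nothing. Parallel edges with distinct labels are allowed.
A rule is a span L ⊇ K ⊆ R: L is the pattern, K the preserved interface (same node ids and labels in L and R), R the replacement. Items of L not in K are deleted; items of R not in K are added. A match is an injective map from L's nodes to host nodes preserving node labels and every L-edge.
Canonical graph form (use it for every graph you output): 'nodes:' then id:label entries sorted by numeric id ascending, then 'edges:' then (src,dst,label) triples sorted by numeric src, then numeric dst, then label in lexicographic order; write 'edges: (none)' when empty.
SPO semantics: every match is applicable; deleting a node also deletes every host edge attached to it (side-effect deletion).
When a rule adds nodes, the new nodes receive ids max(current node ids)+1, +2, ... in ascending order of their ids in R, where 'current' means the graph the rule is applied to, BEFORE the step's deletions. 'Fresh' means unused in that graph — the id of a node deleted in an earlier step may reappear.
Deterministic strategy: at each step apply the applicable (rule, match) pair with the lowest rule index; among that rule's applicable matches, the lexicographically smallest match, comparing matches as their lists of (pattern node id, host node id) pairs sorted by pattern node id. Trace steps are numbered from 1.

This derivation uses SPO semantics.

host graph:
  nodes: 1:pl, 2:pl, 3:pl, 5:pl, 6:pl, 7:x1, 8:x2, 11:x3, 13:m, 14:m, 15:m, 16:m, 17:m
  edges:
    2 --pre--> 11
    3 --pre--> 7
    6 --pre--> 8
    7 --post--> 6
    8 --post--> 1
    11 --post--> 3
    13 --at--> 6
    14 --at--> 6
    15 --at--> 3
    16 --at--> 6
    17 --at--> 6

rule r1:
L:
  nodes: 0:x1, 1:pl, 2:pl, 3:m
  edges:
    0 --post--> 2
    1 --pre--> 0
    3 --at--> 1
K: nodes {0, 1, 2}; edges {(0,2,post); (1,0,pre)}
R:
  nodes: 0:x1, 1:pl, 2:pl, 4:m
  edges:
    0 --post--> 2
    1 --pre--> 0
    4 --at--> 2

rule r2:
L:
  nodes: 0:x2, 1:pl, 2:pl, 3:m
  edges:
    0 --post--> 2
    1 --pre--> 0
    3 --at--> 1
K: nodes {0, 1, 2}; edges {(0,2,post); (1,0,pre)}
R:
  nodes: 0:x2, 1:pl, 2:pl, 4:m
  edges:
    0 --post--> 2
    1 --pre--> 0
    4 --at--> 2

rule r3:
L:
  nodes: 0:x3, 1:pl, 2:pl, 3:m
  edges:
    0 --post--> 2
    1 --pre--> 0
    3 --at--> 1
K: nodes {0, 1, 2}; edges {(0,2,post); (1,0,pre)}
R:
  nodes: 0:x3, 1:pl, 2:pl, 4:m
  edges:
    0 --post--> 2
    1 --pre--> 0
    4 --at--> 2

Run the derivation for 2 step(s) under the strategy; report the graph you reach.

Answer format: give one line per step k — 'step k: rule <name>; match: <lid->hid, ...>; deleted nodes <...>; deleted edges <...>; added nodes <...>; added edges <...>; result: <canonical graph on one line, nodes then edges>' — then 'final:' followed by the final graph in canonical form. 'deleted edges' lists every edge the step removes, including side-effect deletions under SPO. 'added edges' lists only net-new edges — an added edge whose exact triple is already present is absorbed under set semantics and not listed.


step 1: rule r1; match: 0->7, 1->3, 2->6, 3->15; deleted nodes 15; deleted edges (15,3,at); added nodes 18; added edges (18,6,at); result: nodes: 1:pl, 2:pl, 3:pl, 5:pl, 6:pl, 7:x1, 8:x2, 11:x3, 13:m, 14:m, 16:m, 17:m, 18:m edges: (2,11,pre); (3,7,pre); (6,8,pre); (7,6,post); (8,1,post); (11,3,post); (13,6,at); (14,6,at); (16,6,at); (17,6,at); (18,6,at)
step 2: rule r2; match: 0->8, 1->6, 2->1, 3->13; deleted nodes 13; deleted edges (13,6,at); added nodes 19; added edges (19,1,at); result: nodes: 1:pl, 2:pl, 3:pl, 5:pl, 6:pl, 7:x1, 8:x2, 11:x3, 14:m, 16:m, 17:m, 18:m, 19:m edges: (2,11,pre); (3,7,pre); (6,8,pre); (7,6,post); (8,1,post); (11,3,post); (14,6,at); (16,6,at); (17,6,at); (18,6,at); (19,1,at)
final:
nodes: 1:pl, 2:pl, 3:pl, 5:pl, 6:pl, 7:x1, 8:x2, 11:x3, 14:m, 16:m, 17:m, 18:m, 19:m
edges: (2,11,pre); (3,7,pre); (6,8,pre); (7,6,post); (8,1,post); (11,3,post); (14,6,at); (16,6,at); (17,6,at); (18,6,at); (19,1,at)


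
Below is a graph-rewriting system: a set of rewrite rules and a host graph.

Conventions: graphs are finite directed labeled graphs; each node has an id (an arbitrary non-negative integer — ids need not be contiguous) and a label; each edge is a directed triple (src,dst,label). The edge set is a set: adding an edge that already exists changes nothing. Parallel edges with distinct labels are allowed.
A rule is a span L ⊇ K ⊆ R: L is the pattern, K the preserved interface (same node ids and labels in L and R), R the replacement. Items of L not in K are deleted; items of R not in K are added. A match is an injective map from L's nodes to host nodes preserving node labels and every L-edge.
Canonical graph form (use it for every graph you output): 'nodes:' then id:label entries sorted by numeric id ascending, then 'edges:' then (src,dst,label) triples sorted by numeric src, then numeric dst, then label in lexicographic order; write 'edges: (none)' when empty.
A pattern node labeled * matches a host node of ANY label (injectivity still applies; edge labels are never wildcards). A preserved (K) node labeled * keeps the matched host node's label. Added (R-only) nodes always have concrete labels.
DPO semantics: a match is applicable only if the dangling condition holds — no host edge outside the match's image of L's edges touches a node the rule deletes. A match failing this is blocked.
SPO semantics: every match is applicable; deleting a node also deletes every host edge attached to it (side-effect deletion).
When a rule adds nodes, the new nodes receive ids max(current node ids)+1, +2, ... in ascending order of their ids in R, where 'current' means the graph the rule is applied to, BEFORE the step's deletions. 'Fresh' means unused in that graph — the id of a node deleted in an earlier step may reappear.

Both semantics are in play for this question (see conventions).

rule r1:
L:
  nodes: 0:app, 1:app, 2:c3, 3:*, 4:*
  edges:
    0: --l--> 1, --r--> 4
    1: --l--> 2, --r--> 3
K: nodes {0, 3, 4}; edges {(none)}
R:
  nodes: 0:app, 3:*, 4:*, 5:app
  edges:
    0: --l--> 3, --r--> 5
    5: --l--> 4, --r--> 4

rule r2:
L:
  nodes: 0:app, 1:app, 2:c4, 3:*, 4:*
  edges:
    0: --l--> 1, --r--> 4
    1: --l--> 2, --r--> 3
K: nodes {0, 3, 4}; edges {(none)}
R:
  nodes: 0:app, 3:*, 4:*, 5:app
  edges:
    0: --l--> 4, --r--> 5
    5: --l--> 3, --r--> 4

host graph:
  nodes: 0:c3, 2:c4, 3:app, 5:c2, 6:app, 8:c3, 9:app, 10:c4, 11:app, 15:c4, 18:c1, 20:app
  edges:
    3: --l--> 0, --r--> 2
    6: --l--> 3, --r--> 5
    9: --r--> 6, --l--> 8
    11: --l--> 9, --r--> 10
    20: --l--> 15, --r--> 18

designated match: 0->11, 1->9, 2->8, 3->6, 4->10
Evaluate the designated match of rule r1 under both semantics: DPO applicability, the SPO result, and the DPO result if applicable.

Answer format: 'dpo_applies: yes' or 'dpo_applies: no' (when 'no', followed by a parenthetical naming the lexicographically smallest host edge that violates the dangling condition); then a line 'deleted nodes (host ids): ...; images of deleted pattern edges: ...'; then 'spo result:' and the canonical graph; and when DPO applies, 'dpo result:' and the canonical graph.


dpo_applies: yes
deleted nodes (host ids): 8, 9; images of deleted pattern edges: (9,6,r); (9,8,l); (11,9,l); (11,10,r)
spo result:
nodes: 0:c3, 2:c4, 3:app, 5:c2, 6:app, 10:c4, 11:app, 15:c4, 18:c1, 20:app, 21:app
edges: (3,0,l); (3,2,r); (6,3,l); (6,5,r); (11,6,l); (11,21,r); (20,15,l); (20,18,r); (21,10,l); (21,10,r)
dpo result:
nodes: 0:c3, 2:c4, 3:app, 5:c2, 6:app, 10:c4, 11:app, 15:c4, 18:c1, 20:app, 21:app
edges: (3,0,l); (3,2,r); (6,3,l); (6,5,r); (11,6,l); (11,21,r); (20,15,l); (20,18,r); (21,10,l); (21,10,r)


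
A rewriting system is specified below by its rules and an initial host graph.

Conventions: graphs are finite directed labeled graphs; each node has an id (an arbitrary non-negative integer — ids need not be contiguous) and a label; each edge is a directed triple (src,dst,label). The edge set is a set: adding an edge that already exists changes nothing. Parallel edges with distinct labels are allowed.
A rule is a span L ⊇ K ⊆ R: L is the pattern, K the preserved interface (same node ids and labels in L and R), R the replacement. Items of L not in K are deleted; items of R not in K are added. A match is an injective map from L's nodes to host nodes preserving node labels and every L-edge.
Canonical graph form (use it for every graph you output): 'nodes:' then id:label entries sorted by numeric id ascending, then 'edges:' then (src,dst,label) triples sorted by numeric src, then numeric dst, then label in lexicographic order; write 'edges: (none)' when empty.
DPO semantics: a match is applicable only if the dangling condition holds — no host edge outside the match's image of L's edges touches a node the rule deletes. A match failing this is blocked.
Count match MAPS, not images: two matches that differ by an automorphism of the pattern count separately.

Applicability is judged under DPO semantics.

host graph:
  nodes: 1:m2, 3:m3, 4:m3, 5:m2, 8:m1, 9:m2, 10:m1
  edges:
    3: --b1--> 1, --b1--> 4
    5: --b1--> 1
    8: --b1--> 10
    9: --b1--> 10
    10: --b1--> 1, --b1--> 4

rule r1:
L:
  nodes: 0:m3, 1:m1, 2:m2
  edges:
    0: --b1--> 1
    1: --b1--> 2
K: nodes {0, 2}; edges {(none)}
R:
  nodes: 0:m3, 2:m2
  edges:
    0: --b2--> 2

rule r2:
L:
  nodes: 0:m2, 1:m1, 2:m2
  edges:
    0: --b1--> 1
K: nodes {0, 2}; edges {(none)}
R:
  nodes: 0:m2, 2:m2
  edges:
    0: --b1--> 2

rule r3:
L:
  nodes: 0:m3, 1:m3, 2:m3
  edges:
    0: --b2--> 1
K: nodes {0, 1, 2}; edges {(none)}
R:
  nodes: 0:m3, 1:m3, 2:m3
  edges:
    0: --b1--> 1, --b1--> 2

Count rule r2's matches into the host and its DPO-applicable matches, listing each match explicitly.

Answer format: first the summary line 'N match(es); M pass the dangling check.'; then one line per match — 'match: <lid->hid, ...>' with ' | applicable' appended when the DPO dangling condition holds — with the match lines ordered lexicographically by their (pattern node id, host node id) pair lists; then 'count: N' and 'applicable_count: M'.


2 match(es); 0 pass the dangling check.
match: 0->9, 1->10, 2->1
match: 0->9, 1->10, 2->5
count: 2
applicable_count: 0


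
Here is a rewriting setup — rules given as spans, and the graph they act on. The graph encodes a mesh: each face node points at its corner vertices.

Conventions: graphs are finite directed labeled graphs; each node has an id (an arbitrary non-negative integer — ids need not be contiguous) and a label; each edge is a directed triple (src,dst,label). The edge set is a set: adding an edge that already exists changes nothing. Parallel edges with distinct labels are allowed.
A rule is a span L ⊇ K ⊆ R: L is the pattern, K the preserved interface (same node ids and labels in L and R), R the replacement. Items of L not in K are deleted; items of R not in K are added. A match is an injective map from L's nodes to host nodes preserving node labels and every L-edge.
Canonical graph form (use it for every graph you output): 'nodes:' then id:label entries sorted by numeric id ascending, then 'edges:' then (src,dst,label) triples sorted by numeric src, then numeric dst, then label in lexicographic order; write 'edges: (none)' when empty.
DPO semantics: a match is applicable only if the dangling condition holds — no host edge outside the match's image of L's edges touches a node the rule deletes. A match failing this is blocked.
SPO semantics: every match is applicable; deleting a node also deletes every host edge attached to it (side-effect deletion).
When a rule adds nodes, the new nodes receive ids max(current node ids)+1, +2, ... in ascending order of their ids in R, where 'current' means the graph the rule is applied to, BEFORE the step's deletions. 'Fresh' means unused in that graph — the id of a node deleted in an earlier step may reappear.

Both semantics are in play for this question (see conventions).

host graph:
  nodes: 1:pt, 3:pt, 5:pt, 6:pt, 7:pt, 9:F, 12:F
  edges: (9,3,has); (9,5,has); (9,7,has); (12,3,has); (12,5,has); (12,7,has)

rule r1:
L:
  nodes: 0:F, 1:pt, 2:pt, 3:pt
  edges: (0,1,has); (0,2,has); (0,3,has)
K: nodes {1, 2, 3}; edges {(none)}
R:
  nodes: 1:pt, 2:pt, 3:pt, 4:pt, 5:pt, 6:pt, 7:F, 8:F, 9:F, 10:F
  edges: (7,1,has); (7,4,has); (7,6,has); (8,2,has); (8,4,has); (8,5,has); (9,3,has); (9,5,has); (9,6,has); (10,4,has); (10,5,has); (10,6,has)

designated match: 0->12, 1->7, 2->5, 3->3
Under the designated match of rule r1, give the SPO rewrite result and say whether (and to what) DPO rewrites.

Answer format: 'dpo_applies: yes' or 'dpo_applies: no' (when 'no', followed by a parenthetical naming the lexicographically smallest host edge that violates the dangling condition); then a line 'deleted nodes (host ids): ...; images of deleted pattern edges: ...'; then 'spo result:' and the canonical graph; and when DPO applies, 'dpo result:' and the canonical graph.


dpo_applies: yes
deleted nodes (host ids): 12; images of deleted pattern edges: (12,3,has); (12,5,has); (12,7,has)
spo result:
nodes: 1:pt, 3:pt, 5:pt, 6:pt, 7:pt, 9:F, 13:pt, 14:pt, 15:pt, 16:F, 17:F, 18:F, 19:F
edges: (9,3,has); (9,5,has); (9,7,has); (16,7,has); (16,13,has); (16,15,has); (17,5,has); (17,13,has); (17,14,has); (18,3,has); (18,14,has); (18,15,has); (19,13,has); (19,14,has); (19,15,has)
dpo result:
nodes: 1:pt, 3:pt, 5:pt, 6:pt, 7:pt, 9:F, 13:pt, 14:pt, 15:pt, 16:F, 17:F, 18:F, 19:F
edges: (9,3,has); (9,5,has); (9,7,has); (16,7,has); (16,13,has); (16,15,has); (17,5,has); (17,13,has); (17,14,has); (18,3,has); (18,14,has); (18,15,has); (19,13,has); (19,14,has); (19,15,has)


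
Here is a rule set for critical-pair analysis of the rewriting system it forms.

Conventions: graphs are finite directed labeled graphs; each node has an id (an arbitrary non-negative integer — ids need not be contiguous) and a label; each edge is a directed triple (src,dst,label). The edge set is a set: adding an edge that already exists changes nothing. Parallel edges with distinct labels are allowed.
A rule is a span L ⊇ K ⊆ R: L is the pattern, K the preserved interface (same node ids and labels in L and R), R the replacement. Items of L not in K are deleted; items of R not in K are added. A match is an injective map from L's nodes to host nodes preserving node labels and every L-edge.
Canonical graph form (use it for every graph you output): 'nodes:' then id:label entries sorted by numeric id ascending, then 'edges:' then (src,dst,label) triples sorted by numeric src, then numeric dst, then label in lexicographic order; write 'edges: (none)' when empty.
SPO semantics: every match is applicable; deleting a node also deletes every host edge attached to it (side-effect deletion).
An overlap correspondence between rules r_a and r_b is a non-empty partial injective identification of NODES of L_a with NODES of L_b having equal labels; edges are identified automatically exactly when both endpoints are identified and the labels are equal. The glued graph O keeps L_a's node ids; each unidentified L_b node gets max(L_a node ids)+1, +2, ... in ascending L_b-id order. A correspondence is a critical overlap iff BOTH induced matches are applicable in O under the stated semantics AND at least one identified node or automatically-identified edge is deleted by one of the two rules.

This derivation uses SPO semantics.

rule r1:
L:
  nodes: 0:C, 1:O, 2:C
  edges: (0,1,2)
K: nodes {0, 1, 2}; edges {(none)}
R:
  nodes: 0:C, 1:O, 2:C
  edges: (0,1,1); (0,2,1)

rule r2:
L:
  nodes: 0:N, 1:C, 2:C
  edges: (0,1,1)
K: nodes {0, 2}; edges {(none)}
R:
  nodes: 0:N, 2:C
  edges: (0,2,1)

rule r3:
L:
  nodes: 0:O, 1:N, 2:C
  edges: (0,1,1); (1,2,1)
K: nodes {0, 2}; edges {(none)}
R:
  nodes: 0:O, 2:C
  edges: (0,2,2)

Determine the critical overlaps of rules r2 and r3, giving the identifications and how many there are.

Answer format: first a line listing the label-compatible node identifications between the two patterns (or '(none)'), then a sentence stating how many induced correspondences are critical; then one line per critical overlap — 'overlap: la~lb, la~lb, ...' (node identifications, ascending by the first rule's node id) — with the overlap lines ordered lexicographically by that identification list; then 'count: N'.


label-compatible node identifications between L(r2) and L(r3): 0~1, 1~2, 2~2
4 of the induced correspondences are critical overlaps of r2 and r3.
overlap: 0~1
overlap: 0~1, 1~2
overlap: 0~1, 2~2
overlap: 1~2
count: 4


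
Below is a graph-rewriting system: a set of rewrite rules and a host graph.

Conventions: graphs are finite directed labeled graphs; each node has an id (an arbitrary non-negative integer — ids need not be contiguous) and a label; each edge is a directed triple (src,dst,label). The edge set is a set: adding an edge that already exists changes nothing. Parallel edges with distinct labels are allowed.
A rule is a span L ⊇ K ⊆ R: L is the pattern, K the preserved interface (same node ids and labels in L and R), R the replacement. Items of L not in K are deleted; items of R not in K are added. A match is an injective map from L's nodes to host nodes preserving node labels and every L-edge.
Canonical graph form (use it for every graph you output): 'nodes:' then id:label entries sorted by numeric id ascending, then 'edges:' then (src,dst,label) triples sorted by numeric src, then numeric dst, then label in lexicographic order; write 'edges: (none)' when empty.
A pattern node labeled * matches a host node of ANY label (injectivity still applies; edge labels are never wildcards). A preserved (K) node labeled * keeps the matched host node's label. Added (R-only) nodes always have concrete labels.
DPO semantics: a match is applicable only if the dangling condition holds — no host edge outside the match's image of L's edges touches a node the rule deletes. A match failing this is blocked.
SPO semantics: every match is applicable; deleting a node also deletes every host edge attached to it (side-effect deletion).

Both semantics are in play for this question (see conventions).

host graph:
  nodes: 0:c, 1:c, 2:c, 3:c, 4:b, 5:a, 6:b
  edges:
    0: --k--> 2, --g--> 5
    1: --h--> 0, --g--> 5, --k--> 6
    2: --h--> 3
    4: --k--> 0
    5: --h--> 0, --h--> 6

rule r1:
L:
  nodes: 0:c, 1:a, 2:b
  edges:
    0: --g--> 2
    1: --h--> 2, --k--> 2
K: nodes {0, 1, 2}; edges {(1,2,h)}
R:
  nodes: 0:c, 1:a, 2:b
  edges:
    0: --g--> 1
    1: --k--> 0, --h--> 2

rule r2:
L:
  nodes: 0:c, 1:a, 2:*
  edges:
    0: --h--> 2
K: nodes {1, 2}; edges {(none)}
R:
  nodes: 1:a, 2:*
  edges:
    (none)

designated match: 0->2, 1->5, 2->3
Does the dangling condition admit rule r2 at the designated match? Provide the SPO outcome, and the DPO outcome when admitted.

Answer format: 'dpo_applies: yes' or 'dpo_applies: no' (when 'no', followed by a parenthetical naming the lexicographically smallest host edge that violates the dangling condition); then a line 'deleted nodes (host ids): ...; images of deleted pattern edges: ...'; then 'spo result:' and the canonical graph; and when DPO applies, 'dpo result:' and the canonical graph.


dpo_applies: no
(the rule deletes node 2, which keeps host edge (0,2,k) outside the match image — the dangling condition fails, DPO blocks; SPO proceeds and side-deletes such edges)
deleted nodes (host ids): 2; images of deleted pattern edges: (2,3,h)
spo result:
nodes: 0:c, 1:c, 3:c, 4:b, 5:a, 6:b
edges: (0,5,g); (1,0,h); (1,5,g); (1,6,k); (4,0,k); (5,0,h); (5,6,h)


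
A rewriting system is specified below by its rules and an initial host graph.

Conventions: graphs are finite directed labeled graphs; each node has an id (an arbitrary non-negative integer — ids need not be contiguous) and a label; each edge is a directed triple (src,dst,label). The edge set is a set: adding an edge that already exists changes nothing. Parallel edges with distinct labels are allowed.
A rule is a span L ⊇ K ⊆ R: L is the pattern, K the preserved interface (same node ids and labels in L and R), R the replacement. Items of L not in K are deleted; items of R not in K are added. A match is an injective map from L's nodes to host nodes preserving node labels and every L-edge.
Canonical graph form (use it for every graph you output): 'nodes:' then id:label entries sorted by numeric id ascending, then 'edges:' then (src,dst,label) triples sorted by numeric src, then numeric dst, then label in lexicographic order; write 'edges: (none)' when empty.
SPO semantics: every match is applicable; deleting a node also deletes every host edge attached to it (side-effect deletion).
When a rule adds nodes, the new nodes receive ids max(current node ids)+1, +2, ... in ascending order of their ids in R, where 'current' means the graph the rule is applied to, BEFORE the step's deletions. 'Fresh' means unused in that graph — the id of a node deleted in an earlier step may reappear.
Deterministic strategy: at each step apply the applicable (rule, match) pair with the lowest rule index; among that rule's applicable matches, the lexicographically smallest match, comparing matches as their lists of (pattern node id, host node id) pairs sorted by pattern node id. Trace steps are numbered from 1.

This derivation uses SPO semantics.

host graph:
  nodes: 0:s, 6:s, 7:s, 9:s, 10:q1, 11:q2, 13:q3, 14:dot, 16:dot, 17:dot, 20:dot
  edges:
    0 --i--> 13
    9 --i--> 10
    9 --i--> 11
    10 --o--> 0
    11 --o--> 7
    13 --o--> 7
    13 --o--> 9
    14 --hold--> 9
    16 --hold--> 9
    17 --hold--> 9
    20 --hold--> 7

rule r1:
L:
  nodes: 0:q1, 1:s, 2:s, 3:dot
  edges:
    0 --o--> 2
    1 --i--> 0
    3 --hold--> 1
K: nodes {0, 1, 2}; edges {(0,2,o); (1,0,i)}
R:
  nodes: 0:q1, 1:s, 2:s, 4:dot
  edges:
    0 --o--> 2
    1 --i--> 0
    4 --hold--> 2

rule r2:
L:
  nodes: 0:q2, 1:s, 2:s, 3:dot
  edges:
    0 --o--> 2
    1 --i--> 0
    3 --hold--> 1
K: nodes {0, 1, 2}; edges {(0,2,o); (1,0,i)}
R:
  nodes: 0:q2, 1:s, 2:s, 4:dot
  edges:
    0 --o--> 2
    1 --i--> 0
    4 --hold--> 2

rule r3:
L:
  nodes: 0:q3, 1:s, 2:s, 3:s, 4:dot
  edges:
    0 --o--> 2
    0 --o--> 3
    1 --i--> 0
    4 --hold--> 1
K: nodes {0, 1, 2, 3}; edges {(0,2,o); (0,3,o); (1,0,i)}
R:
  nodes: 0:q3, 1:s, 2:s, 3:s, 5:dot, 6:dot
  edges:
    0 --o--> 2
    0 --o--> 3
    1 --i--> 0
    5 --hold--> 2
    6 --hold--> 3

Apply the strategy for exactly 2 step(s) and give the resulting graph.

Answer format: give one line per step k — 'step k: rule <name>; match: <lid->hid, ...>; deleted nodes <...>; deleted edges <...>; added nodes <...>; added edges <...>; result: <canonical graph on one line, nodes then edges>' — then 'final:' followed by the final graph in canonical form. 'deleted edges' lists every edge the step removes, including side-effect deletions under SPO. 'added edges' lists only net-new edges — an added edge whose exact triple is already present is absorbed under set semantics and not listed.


step 1: rule r1; match: 0->10, 1->9, 2->0, 3->14; deleted nodes 14; deleted edges (14,9,hold); added nodes 21; added edges (21,0,hold); result: nodes: 0:s, 6:s, 7:s, 9:s, 10:q1, 11:q2, 13:q3, 16:dot, 17:dot, 20:dot, 21:dot edges: (0,13,i); (9,10,i); (9,11,i); (10,0,o); (11,7,o); (13,7,o); (13,9,o); (16,9,hold); (17,9,hold); (20,7,hold); (21,0,hold)
step 2: rule r1; match: 0->10, 1->9, 2->0, 3->16; deleted nodes 16; deleted edges (16,9,hold); added nodes 22; added edges (22,0,hold); result: nodes: 0:s, 6:s, 7:s, 9:s, 10:q1, 11:q2, 13:q3, 17:dot, 20:dot, 21:dot, 22:dot edges: (0,13,i); (9,10,i); (9,11,i); (10,0,o); (11,7,o); (13,7,o); (13,9,o); (17,9,hold); (20,7,hold); (21,0,hold); (22,0,hold)
final:
nodes: 0:s, 6:s, 7:s, 9:s, 10:q1, 11:q2, 13:q3, 17:dot, 20:dot, 21:dot, 22:dot
edges: (0,13,i); (9,10,i); (9,11,i); (10,0,o); (11,7,o); (13,7,o); (13,9,o); (17,9,hold); (20,7,hold); (21,0,hold); (22,0,hold)
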